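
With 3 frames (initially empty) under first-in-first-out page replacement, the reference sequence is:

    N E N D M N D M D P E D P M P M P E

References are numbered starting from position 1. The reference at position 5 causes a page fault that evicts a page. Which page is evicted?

N

pos 1: N → fault, frames [N]
pos 2: E → fault, frames [N, E]
pos 3: N → hit
pos 4: D → fault, frames [N, E, D]
pos 5: M → fault, evict N, frames [E, D, M]
At position 5, page N is evicted.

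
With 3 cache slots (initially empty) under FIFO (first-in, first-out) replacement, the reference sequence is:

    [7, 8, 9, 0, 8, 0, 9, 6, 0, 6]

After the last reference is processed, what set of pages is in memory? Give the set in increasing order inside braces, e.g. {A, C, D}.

{0, 6, 9}

7 -> fault, frames (7)
8 -> fault, frames (7 8)
9 -> fault, frames (7 8 9)
0 -> fault, evict 7, frames (8 9 0)
8 -> hit
0 -> hit
9 -> hit
6 -> fault, evict 8, frames (9 0 6)
0 -> hit
6 -> hit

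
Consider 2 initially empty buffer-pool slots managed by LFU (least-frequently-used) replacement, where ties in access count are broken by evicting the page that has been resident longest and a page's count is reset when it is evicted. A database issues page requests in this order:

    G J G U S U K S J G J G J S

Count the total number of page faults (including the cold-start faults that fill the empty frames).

G -> miss, frames {G}
J -> miss, frames {G,J}
G -> hit
U -> miss, evict J, frames {G,U}
S -> miss, evict U, frames {G,S}
U -> miss, evict S, frames {G,U}
K -> miss, evict U, frames {G,K}
S -> miss, evict K, frames {G,S}
J -> miss, evict S, frames {G,J}
G -> hit
J -> hit
G -> hit
J -> hit
S -> miss, evict J, frames {G,S}
Page faults: 9.

9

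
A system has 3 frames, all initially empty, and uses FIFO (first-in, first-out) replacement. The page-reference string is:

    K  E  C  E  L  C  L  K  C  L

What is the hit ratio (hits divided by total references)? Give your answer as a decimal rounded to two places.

0.50

K: fault, frames [K]
E: fault, frames [K, E]
C: fault, frames [K, E, C]
E: hit
L: fault, evict K, frames [E, C, L]
C: hit
L: hit
K: fault, evict E, frames [C, L, K]
C: hit
L: hit
Hits: 5 of 10 references → 5/10 = 0.5000.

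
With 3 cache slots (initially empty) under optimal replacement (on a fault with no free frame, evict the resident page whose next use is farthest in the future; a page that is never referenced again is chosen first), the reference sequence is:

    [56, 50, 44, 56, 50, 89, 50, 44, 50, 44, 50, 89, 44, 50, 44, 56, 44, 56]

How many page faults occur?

56: miss, frames {56}
50: miss, frames {56,50}
44: miss, frames {56,50,44}
56: hit
50: hit
89: miss, evict 56, frames {50,44,89}
50: hit
44: hit
50: hit
44: hit
50: hit
89: hit
44: hit
50: hit
44: hit
56: miss, evict 89, frames {50,44,56}
44: hit
56: hit
Page faults: 5.

5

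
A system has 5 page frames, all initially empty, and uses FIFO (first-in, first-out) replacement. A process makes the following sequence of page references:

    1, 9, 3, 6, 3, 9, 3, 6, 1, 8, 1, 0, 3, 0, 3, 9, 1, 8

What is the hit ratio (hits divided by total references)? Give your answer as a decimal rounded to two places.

0.61

1 -> fault, frames {1}
9 -> fault, frames {1,9}
3 -> fault, frames {1,9,3}
6 -> fault, frames {1,9,3,6}
3 -> hit
9 -> hit
3 -> hit
6 -> hit
1 -> hit
8 -> fault, frames {1,9,3,6,8}
1 -> hit
0 -> fault, evict 1, frames {9,3,6,8,0}
3 -> hit
0 -> hit
3 -> hit
9 -> hit
1 -> fault, evict 9, frames {3,6,8,0,1}
8 -> hit
Hits: 11 of 18 references → 11/18 = 0.6111.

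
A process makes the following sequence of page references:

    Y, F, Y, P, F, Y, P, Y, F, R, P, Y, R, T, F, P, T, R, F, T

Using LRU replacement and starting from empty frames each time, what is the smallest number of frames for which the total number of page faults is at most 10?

f=1: 20 faults
f=2: 18 faults
f=3: 11 faults
f=4: 7 faults
f=5: 5 faults
Smallest f with faults ≤ 10 is 4.

4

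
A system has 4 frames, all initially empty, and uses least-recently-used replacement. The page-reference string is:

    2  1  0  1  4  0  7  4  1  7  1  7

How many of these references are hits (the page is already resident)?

2: fault, frames [2]
1: fault, frames [2, 1]
0: fault, frames [2, 1, 0]
1: hit
4: fault, frames [2, 0, 1, 4]
0: hit
7: fault, evict 2, frames [1, 4, 0, 7]
4: hit
1: hit
7: hit
1: hit
7: hit
Hits: 7.

7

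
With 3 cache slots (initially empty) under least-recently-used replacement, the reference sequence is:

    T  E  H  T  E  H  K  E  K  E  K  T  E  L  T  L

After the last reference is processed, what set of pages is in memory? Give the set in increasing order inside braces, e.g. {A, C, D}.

{E, L, T}

T → fault, frames [T]
E → fault, frames [T, E]
H → fault, frames [T, E, H]
T → hit
E → hit
H → hit
K → fault, evict T, frames [E, H, K]
E → hit
K → hit
E → hit
K → hit
T → fault, evict H, frames [E, K, T]
E → hit
L → fault, evict K, frames [T, E, L]
T → hit
L → hit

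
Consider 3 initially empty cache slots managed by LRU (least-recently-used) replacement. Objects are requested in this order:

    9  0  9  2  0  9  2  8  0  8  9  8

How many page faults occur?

9 → miss, frames {9}
0 → miss, frames {9,0}
9 → hit
2 → miss, frames {0,9,2}
0 → hit
9 → hit
2 → hit
8 → miss, evict 0, frames {9,2,8}
0 → miss, evict 9, frames {2,8,0}
8 → hit
9 → miss, evict 2, frames {0,8,9}
8 → hit
Page faults: 6.

6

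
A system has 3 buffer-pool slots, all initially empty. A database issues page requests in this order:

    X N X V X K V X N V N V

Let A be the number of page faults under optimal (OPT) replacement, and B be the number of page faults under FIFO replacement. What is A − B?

-2

Under OPT: F F . F . F . . F . . . → 5 faults.
Under FIFO: F F . F . F . F F F . . → 7 faults.
A − B = 5 − 7 = -2.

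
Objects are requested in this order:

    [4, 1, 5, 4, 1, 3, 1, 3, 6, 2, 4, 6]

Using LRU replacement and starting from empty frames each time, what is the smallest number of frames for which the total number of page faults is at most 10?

f=1: 12 faults
f=2: 10 faults
f=3: 7 faults
f=4: 7 faults
f=5: 6 faults
f=6: 6 faults
Smallest f with faults ≤ 10 is 2.

2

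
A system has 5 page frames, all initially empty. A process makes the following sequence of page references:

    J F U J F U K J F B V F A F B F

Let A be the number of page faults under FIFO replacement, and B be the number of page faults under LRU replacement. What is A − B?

Under FIFO: F F F . . . F . . F F . F F . . → 8 faults.
Under LRU: F F F . . . F . . F F . F . . . → 7 faults.
A − B = 8 − 7 = 1.

1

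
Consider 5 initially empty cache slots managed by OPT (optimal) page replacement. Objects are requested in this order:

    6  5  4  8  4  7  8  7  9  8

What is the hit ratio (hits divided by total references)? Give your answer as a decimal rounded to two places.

6: fault, frames [6]
5: fault, frames [6, 5]
4: fault, frames [6, 5, 4]
8: fault, frames [6, 5, 4, 8]
4: hit
7: fault, frames [6, 5, 4, 8, 7]
8: hit
7: hit
9: fault, evict 7, frames [6, 5, 4, 8, 9]
8: hit
Hits: 4 of 10 references → 4/10 = 0.4000.

0.40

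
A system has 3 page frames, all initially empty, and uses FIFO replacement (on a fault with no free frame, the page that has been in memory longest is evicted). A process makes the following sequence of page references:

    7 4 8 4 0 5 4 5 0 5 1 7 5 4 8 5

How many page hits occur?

5

7 → fault, frames {7}
4 → fault, frames {7,4}
8 → fault, frames {7,4,8}
4 → hit
0 → fault, evict 7, frames {4,8,0}
5 → fault, evict 4, frames {8,0,5}
4 → fault, evict 8, frames {0,5,4}
5 → hit
0 → hit
5 → hit
1 → fault, evict 0, frames {5,4,1}
7 → fault, evict 5, frames {4,1,7}
5 → fault, evict 4, frames {1,7,5}
4 → fault, evict 1, frames {7,5,4}
8 → fault, evict 7, frames {5,4,8}
5 → hit
Hits: 5.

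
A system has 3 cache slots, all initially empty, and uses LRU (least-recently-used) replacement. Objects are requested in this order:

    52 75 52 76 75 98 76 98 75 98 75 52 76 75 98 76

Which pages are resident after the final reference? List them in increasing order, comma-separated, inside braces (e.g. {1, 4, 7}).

{75, 76, 98}

52 -> fault, frames {52}
75 -> fault, frames {52,75}
52 -> hit
76 -> fault, frames {75,52,76}
75 -> hit
98 -> fault, evict 52, frames {76,75,98}
76 -> hit
98 -> hit
75 -> hit
98 -> hit
75 -> hit
52 -> fault, evict 76, frames {98,75,52}
76 -> fault, evict 98, frames {75,52,76}
75 -> hit
98 -> fault, evict 52, frames {76,75,98}
76 -> hit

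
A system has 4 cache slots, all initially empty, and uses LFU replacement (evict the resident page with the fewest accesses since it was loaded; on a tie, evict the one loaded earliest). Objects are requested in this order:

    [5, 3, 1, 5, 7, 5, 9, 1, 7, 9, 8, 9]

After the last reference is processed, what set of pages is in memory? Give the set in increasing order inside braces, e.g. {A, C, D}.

{5, 7, 8, 9}

5 -> miss, frames {5}
3 -> miss, frames {5,3}
1 -> miss, frames {5,3,1}
5 -> hit
7 -> miss, frames {5,3,1,7}
5 -> hit
9 -> miss, evict 3, frames {5,1,7,9}
1 -> hit
7 -> hit
9 -> hit
8 -> miss, evict 1, frames {5,7,9,8}
9 -> hit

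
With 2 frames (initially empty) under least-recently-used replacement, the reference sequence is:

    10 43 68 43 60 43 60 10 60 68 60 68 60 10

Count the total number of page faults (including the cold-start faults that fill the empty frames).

7

10: miss, frames [10]
43: miss, frames [10, 43]
68: miss, evict 10, frames [43, 68]
43: hit
60: miss, evict 68, frames [43, 60]
43: hit
60: hit
10: miss, evict 43, frames [60, 10]
60: hit
68: miss, evict 10, frames [60, 68]
60: hit
68: hit
60: hit
10: miss, evict 68, frames [60, 10]
Page faults: 7.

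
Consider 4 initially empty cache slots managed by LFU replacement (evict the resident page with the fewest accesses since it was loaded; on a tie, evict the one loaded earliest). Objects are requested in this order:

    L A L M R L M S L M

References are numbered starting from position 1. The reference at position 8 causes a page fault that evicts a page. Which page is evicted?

pos 1: L → miss, frames (L)
pos 2: A → miss, frames (L A)
pos 3: L → hit
pos 4: M → miss, frames (L A M)
pos 5: R → miss, frames (L A M R)
pos 6: L → hit
pos 7: M → hit
pos 8: S → miss, evict A, frames (L M R S)
At position 8, page A is evicted.

A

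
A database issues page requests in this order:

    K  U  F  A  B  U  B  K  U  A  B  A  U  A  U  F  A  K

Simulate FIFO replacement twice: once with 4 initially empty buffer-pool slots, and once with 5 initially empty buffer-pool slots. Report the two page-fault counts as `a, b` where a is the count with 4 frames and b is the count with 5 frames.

4 frames: F F F F F . . F F . . . . . . F F . → 9 faults.
5 frames: F F F F F . . . . . . . . . . . . . → 5 faults.
5 < 9: adding a frame reduced faults, as is typical.

9, 5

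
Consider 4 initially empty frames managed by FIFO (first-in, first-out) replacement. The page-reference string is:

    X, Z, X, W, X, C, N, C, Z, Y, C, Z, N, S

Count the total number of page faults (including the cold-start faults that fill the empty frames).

X: fault, frames {X}
Z: fault, frames {X,Z}
X: hit
W: fault, frames {X,Z,W}
X: hit
C: fault, frames {X,Z,W,C}
N: fault, evict X, frames {Z,W,C,N}
C: hit
Z: hit
Y: fault, evict Z, frames {W,C,N,Y}
C: hit
Z: fault, evict W, frames {C,N,Y,Z}
N: hit
S: fault, evict C, frames {N,Y,Z,S}
Page faults: 8.

8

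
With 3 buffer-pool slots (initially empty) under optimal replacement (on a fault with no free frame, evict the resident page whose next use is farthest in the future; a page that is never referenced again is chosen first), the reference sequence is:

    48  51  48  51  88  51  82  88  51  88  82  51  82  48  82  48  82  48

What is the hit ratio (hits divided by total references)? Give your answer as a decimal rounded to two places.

48 -> miss, frames {48}
51 -> miss, frames {48,51}
48 -> hit
51 -> hit
88 -> miss, frames {48,51,88}
51 -> hit
82 -> miss, evict 48, frames {51,88,82}
88 -> hit
51 -> hit
88 -> hit
82 -> hit
51 -> hit
82 -> hit
48 -> miss, evict 88, frames {51,82,48}
82 -> hit
48 -> hit
82 -> hit
48 -> hit
Hits: 13 of 18 references → 13/18 = 0.7222.

0.72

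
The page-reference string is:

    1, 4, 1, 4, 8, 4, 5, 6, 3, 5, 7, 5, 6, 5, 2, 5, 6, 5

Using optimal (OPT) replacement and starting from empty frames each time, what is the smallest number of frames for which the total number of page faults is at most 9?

3

f=1: 18 faults
f=2: 10 faults
f=3: 8 faults
f=4: 8 faults
f=5: 8 faults
f=6: 8 faults
f=7: 8 faults
f=8: 8 faults
Smallest f with faults ≤ 9 is 3.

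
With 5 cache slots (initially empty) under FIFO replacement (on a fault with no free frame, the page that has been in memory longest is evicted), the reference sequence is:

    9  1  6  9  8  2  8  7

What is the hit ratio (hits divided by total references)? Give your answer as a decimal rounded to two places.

9 → miss, frames {9}
1 → miss, frames {9,1}
6 → miss, frames {9,1,6}
9 → hit
8 → miss, frames {9,1,6,8}
2 → miss, frames {9,1,6,8,2}
8 → hit
7 → miss, evict 9, frames {1,6,8,2,7}
Hits: 2 of 8 references → 2/8 = 0.2500.

0.25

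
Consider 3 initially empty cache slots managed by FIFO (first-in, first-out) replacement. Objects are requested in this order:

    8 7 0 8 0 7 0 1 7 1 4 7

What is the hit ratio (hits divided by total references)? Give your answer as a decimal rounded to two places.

0.50

8 → miss, frames {8}
7 → miss, frames {8,7}
0 → miss, frames {8,7,0}
8 → hit
0 → hit
7 → hit
0 → hit
1 → miss, evict 8, frames {7,0,1}
7 → hit
1 → hit
4 → miss, evict 7, frames {0,1,4}
7 → miss, evict 0, frames {1,4,7}
Hits: 6 of 12 references → 6/12 = 0.5000.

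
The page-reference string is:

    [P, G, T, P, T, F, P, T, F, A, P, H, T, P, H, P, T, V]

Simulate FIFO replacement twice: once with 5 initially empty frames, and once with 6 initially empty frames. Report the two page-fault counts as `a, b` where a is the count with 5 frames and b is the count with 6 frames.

5 frames: F F F . . F . . . F . F . F . . . F → 8 faults.
6 frames: F F F . . F . . . F . F . . . . . F → 7 faults.
7 < 8: adding a frame reduced faults, as is typical.

8, 7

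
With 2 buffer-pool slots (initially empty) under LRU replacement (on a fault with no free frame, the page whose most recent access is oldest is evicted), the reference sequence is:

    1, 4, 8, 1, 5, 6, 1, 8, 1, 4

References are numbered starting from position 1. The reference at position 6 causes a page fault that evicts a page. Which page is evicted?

pos 1: 1 -> fault, frames [1]
pos 2: 4 -> fault, frames [1, 4]
pos 3: 8 -> fault, evict 1, frames [4, 8]
pos 4: 1 -> fault, evict 4, frames [8, 1]
pos 5: 5 -> fault, evict 8, frames [1, 5]
pos 6: 6 -> fault, evict 1, frames [5, 6]
At position 6, page 1 is evicted.

1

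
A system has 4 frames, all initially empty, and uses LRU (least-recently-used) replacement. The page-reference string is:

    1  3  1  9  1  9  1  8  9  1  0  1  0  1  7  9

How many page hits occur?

1 -> miss, frames (1)
3 -> miss, frames (1 3)
1 -> hit
9 -> miss, frames (3 1 9)
1 -> hit
9 -> hit
1 -> hit
8 -> miss, frames (3 9 1 8)
9 -> hit
1 -> hit
0 -> miss, evict 3, frames (8 9 1 0)
1 -> hit
0 -> hit
1 -> hit
7 -> miss, evict 8, frames (9 0 1 7)
9 -> hit
Hits: 10.

10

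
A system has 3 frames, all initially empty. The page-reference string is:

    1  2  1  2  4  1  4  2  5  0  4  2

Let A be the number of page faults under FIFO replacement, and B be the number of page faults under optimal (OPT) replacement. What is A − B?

1

Under FIFO: F F . . F . . . F F . F → 6 faults.
Under OPT: F F . . F . . . F F . . → 5 faults.
A − B = 6 − 5 = 1.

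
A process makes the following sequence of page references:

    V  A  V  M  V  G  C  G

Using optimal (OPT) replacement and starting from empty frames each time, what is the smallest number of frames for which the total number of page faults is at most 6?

2

f=1: 8 faults
f=2: 5 faults
f=3: 5 faults
f=4: 5 faults
f=5: 5 faults
Smallest f with faults ≤ 6 is 2.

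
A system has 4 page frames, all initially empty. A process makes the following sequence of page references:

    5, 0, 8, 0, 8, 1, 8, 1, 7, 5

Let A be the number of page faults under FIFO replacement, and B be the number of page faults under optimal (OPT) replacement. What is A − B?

1

Under FIFO: F F F . . F . . F F → 6 faults.
Under OPT: F F F . . F . . F . → 5 faults.
A − B = 6 − 5 = 1.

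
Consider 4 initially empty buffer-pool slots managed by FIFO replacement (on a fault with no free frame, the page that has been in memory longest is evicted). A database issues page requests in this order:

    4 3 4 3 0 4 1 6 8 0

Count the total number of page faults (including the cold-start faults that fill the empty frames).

6

4 -> miss, frames [4]
3 -> miss, frames [4, 3]
4 -> hit
3 -> hit
0 -> miss, frames [4, 3, 0]
4 -> hit
1 -> miss, frames [4, 3, 0, 1]
6 -> miss, evict 4, frames [3, 0, 1, 6]
8 -> miss, evict 3, frames [0, 1, 6, 8]
0 -> hit
Page faults: 6.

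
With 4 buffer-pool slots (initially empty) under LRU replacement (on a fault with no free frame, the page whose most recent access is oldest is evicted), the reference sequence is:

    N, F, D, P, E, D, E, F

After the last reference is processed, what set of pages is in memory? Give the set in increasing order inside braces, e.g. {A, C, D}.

{D, E, F, P}

N -> fault, frames (N)
F -> fault, frames (N F)
D -> fault, frames (N F D)
P -> fault, frames (N F D P)
E -> fault, evict N, frames (F D P E)
D -> hit
E -> hit
F -> hit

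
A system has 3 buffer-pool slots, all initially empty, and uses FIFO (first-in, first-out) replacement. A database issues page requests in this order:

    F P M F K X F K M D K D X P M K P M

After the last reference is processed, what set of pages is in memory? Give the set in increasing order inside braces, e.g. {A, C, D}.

{K, M, P}

F → miss, frames [F]
P → miss, frames [F, P]
M → miss, frames [F, P, M]
F → hit
K → miss, evict F, frames [P, M, K]
X → miss, evict P, frames [M, K, X]
F → miss, evict M, frames [K, X, F]
K → hit
M → miss, evict K, frames [X, F, M]
D → miss, evict X, frames [F, M, D]
K → miss, evict F, frames [M, D, K]
D → hit
X → miss, evict M, frames [D, K, X]
P → miss, evict D, frames [K, X, P]
M → miss, evict K, frames [X, P, M]
K → miss, evict X, frames [P, M, K]
P → hit
M → hit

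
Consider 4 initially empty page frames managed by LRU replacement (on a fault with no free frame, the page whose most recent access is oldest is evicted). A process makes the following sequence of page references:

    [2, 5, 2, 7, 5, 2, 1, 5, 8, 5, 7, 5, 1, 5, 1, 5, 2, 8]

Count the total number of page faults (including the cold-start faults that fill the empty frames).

2: miss, frames [2]
5: miss, frames [2, 5]
2: hit
7: miss, frames [5, 2, 7]
5: hit
2: hit
1: miss, frames [7, 5, 2, 1]
5: hit
8: miss, evict 7, frames [2, 1, 5, 8]
5: hit
7: miss, evict 2, frames [1, 8, 5, 7]
5: hit
1: hit
5: hit
1: hit
5: hit
2: miss, evict 8, frames [7, 1, 5, 2]
8: miss, evict 7, frames [1, 5, 2, 8]
Page faults: 8.

8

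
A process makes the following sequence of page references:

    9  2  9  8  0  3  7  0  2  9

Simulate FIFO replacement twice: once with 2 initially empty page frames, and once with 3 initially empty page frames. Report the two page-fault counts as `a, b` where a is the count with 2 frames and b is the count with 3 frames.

2 frames: F F . F F F F F F F → 9 faults.
3 frames: F F . F F F F . F F → 8 faults.
8 < 9: adding a frame reduced faults, as is typical.

9, 8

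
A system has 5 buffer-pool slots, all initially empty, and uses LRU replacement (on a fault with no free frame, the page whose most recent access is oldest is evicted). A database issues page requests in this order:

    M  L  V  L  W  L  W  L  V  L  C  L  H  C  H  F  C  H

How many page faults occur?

7

M -> fault, frames {M}
L -> fault, frames {M,L}
V -> fault, frames {M,L,V}
L -> hit
W -> fault, frames {M,V,L,W}
L -> hit
W -> hit
L -> hit
V -> hit
L -> hit
C -> fault, frames {M,W,V,L,C}
L -> hit
H -> fault, evict M, frames {W,V,C,L,H}
C -> hit
H -> hit
F -> fault, evict W, frames {V,L,C,H,F}
C -> hit
H -> hit
Page faults: 7.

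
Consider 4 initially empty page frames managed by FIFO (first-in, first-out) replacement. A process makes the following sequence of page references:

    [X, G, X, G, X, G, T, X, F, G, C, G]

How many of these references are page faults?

5

X -> fault, frames {X}
G -> fault, frames {X,G}
X -> hit
G -> hit
X -> hit
G -> hit
T -> fault, frames {X,G,T}
X -> hit
F -> fault, frames {X,G,T,F}
G -> hit
C -> fault, evict X, frames {G,T,F,C}
G -> hit
Page faults: 5.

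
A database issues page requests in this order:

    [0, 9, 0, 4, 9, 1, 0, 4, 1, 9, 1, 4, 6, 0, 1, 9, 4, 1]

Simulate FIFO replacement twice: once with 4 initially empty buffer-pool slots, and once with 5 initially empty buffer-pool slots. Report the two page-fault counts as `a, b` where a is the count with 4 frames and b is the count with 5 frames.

4 frames: F F . F . F . . . . . . F F . F F F → 9 faults.
5 frames: F F . F . F . . . . . . F . . . . . → 5 faults.
5 < 9: adding a frame reduced faults, as is typical.

9, 5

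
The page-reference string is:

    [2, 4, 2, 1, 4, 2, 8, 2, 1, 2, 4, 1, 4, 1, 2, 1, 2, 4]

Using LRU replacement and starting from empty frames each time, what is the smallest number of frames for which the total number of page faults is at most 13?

2

f=1: 18 faults
f=2: 11 faults
f=3: 6 faults
f=4: 4 faults
Smallest f with faults ≤ 13 is 2.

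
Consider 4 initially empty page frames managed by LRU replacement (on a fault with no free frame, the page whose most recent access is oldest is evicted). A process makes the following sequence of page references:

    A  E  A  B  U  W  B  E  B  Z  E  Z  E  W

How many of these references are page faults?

A: fault, frames (A)
E: fault, frames (A E)
A: hit
B: fault, frames (E A B)
U: fault, frames (E A B U)
W: fault, evict E, frames (A B U W)
B: hit
E: fault, evict A, frames (U W B E)
B: hit
Z: fault, evict U, frames (W E B Z)
E: hit
Z: hit
E: hit
W: hit
Page faults: 7.

7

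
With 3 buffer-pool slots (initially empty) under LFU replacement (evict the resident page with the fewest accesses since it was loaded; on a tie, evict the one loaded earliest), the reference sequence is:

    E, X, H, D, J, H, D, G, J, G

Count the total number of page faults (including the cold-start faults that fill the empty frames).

E: fault, frames {E}
X: fault, frames {E,X}
H: fault, frames {E,X,H}
D: fault, evict E, frames {X,H,D}
J: fault, evict X, frames {H,D,J}
H: hit
D: hit
G: fault, evict J, frames {H,D,G}
J: fault, evict G, frames {H,D,J}
G: fault, evict J, frames {H,D,G}
Page faults: 8.

8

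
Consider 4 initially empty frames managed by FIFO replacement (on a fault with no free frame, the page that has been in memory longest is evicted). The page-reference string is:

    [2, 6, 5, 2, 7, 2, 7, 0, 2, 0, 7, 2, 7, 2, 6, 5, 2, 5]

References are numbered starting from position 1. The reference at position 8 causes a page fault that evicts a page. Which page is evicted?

pos 1: 2 → miss, frames [2]
pos 2: 6 → miss, frames [2, 6]
pos 3: 5 → miss, frames [2, 6, 5]
pos 4: 2 → hit
pos 5: 7 → miss, frames [2, 6, 5, 7]
pos 6: 2 → hit
pos 7: 7 → hit
pos 8: 0 → miss, evict 2, frames [6, 5, 7, 0]
At position 8, page 2 is evicted.

2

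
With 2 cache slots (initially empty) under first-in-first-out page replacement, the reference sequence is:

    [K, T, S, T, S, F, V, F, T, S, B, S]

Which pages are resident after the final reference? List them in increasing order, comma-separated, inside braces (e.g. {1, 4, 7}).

{B, S}

K → miss, frames [K]
T → miss, frames [K, T]
S → miss, evict K, frames [T, S]
T → hit
S → hit
F → miss, evict T, frames [S, F]
V → miss, evict S, frames [F, V]
F → hit
T → miss, evict F, frames [V, T]
S → miss, evict V, frames [T, S]
B → miss, evict T, frames [S, B]
S → hit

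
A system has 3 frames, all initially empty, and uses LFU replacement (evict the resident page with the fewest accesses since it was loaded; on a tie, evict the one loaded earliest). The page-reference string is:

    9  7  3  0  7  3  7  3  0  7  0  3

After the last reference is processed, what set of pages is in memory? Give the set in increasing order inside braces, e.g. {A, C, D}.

9 → miss, frames (9)
7 → miss, frames (9 7)
3 → miss, frames (9 7 3)
0 → miss, evict 9, frames (7 3 0)
7 → hit
3 → hit
7 → hit
3 → hit
0 → hit
7 → hit
0 → hit
3 → hit

{0, 3, 7}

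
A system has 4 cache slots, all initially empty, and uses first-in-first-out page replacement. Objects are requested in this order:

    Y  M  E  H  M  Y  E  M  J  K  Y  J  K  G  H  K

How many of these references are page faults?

Y -> fault, frames [Y]
M -> fault, frames [Y, M]
E -> fault, frames [Y, M, E]
H -> fault, frames [Y, M, E, H]
M -> hit
Y -> hit
E -> hit
M -> hit
J -> fault, evict Y, frames [M, E, H, J]
K -> fault, evict M, frames [E, H, J, K]
Y -> fault, evict E, frames [H, J, K, Y]
J -> hit
K -> hit
G -> fault, evict H, frames [J, K, Y, G]
H -> fault, evict J, frames [K, Y, G, H]
K -> hit
Page faults: 9.

9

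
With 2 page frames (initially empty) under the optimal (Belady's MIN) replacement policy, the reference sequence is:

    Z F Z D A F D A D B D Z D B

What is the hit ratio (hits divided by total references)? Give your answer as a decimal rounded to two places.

0.43

Z: fault, frames (Z)
F: fault, frames (Z F)
Z: hit
D: fault, evict Z, frames (F D)
A: fault, evict D, frames (F A)
F: hit
D: fault, evict F, frames (A D)
A: hit
D: hit
B: fault, evict A, frames (D B)
D: hit
Z: fault, evict B, frames (D Z)
D: hit
B: fault, evict Z, frames (D B)
Hits: 6 of 14 references → 6/14 = 0.4286.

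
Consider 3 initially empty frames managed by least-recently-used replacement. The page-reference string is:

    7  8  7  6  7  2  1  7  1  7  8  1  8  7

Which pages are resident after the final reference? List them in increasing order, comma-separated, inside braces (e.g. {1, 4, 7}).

7: fault, frames (7)
8: fault, frames (7 8)
7: hit
6: fault, frames (8 7 6)
7: hit
2: fault, evict 8, frames (6 7 2)
1: fault, evict 6, frames (7 2 1)
7: hit
1: hit
7: hit
8: fault, evict 2, frames (1 7 8)
1: hit
8: hit
7: hit

{1, 7, 8}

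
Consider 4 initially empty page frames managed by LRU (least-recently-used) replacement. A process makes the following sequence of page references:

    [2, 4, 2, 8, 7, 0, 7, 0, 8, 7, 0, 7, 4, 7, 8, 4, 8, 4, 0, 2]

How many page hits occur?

2 -> fault, frames (2)
4 -> fault, frames (2 4)
2 -> hit
8 -> fault, frames (4 2 8)
7 -> fault, frames (4 2 8 7)
0 -> fault, evict 4, frames (2 8 7 0)
7 -> hit
0 -> hit
8 -> hit
7 -> hit
0 -> hit
7 -> hit
4 -> fault, evict 2, frames (8 0 7 4)
7 -> hit
8 -> hit
4 -> hit
8 -> hit
4 -> hit
0 -> hit
2 -> fault, evict 7, frames (8 4 0 2)
Hits: 13.

13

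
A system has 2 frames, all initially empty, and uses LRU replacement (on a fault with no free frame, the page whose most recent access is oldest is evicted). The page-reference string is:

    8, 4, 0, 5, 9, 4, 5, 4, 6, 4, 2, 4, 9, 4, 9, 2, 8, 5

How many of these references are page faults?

13

8 -> fault, frames {8}
4 -> fault, frames {8,4}
0 -> fault, evict 8, frames {4,0}
5 -> fault, evict 4, frames {0,5}
9 -> fault, evict 0, frames {5,9}
4 -> fault, evict 5, frames {9,4}
5 -> fault, evict 9, frames {4,5}
4 -> hit
6 -> fault, evict 5, frames {4,6}
4 -> hit
2 -> fault, evict 6, frames {4,2}
4 -> hit
9 -> fault, evict 2, frames {4,9}
4 -> hit
9 -> hit
2 -> fault, evict 4, frames {9,2}
8 -> fault, evict 9, frames {2,8}
5 -> fault, evict 2, frames {8,5}
Page faults: 13.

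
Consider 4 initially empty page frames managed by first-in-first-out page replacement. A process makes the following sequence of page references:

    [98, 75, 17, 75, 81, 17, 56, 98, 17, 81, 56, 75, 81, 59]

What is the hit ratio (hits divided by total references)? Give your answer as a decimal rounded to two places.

98 → fault, frames [98]
75 → fault, frames [98, 75]
17 → fault, frames [98, 75, 17]
75 → hit
81 → fault, frames [98, 75, 17, 81]
17 → hit
56 → fault, evict 98, frames [75, 17, 81, 56]
98 → fault, evict 75, frames [17, 81, 56, 98]
17 → hit
81 → hit
56 → hit
75 → fault, evict 17, frames [81, 56, 98, 75]
81 → hit
59 → fault, evict 81, frames [56, 98, 75, 59]
Hits: 6 of 14 references → 6/14 = 0.4286.

0.43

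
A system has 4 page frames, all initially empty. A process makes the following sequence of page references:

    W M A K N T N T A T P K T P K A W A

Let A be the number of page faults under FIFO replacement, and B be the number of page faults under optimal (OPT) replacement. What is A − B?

Under FIFO: F F F F F F . . . . F . . . . F F . → 9 faults.
Under OPT: F F F F F F . . . . F . . . . . F . → 8 faults.
A − B = 9 − 8 = 1.

1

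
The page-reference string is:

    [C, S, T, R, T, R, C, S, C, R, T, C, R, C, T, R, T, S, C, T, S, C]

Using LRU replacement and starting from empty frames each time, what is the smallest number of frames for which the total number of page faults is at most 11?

f=1: 22 faults
f=2: 17 faults
f=3: 9 faults
f=4: 4 faults
Smallest f with faults ≤ 11 is 3.

3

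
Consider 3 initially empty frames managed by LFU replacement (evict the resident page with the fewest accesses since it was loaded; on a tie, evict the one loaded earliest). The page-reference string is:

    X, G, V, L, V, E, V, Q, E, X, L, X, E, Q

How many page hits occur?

4

X → miss, frames [X]
G → miss, frames [X, G]
V → miss, frames [X, G, V]
L → miss, evict X, frames [G, V, L]
V → hit
E → miss, evict G, frames [V, L, E]
V → hit
Q → miss, evict L, frames [V, E, Q]
E → hit
X → miss, evict Q, frames [V, E, X]
L → miss, evict X, frames [V, E, L]
X → miss, evict L, frames [V, E, X]
E → hit
Q → miss, evict X, frames [V, E, Q]
Hits: 4.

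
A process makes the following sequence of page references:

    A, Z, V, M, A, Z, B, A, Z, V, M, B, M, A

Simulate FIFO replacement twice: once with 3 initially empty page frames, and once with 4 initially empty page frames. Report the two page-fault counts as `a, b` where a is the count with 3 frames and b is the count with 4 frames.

10, 11

3 frames: F F F F F F F . . F F . . F → 10 faults.
4 frames: F F F F . . F F F F F F . F → 11 faults.
11 > 10: adding a frame increased faults — Belady's anomaly.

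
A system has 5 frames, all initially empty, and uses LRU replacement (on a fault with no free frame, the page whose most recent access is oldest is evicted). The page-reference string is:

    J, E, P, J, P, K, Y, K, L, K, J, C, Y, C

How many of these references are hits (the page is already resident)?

J → fault, frames {J}
E → fault, frames {J,E}
P → fault, frames {J,E,P}
J → hit
P → hit
K → fault, frames {E,J,P,K}
Y → fault, frames {E,J,P,K,Y}
K → hit
L → fault, evict E, frames {J,P,Y,K,L}
K → hit
J → hit
C → fault, evict P, frames {Y,L,K,J,C}
Y → hit
C → hit
Hits: 7.

7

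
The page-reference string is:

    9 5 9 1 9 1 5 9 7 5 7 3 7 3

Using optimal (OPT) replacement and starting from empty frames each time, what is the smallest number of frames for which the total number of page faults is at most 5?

f=1: 14 faults
f=2: 6 faults
f=3: 5 faults
f=4: 5 faults
f=5: 5 faults
Smallest f with faults ≤ 5 is 3.

3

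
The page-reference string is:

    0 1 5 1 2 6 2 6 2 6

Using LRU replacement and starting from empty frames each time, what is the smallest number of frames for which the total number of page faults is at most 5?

f=1: 10 faults
f=2: 5 faults
f=3: 5 faults
f=4: 5 faults
f=5: 5 faults
Smallest f with faults ≤ 5 is 2.

2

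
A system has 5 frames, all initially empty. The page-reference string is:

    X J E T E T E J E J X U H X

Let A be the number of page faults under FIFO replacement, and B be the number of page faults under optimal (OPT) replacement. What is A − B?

Under FIFO: F F F F . . . . . . . F F F → 7 faults.
Under OPT: F F F F . . . . . . . F F . → 6 faults.
A − B = 7 − 6 = 1.

1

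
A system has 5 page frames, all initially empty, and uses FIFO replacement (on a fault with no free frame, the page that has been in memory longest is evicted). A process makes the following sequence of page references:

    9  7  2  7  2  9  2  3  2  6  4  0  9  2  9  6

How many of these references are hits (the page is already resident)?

7

9: fault, frames {9}
7: fault, frames {9,7}
2: fault, frames {9,7,2}
7: hit
2: hit
9: hit
2: hit
3: fault, frames {9,7,2,3}
2: hit
6: fault, frames {9,7,2,3,6}
4: fault, evict 9, frames {7,2,3,6,4}
0: fault, evict 7, frames {2,3,6,4,0}
9: fault, evict 2, frames {3,6,4,0,9}
2: fault, evict 3, frames {6,4,0,9,2}
9: hit
6: hit
Hits: 7.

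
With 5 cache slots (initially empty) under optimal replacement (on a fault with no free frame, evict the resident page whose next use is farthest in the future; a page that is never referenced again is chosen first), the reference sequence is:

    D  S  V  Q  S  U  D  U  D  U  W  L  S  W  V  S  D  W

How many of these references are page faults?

D → miss, frames {D}
S → miss, frames {D,S}
V → miss, frames {D,S,V}
Q → miss, frames {D,S,V,Q}
S → hit
U → miss, frames {D,S,V,Q,U}
D → hit
U → hit
D → hit
U → hit
W → miss, evict U, frames {D,S,V,Q,W}
L → miss, evict Q, frames {D,S,V,W,L}
S → hit
W → hit
V → hit
S → hit
D → hit
W → hit
Page faults: 7.

7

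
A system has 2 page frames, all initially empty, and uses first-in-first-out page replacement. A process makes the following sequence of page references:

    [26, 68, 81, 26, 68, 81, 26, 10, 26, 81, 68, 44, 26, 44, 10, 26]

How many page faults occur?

13

26: miss, frames {26}
68: miss, frames {26,68}
81: miss, evict 26, frames {68,81}
26: miss, evict 68, frames {81,26}
68: miss, evict 81, frames {26,68}
81: miss, evict 26, frames {68,81}
26: miss, evict 68, frames {81,26}
10: miss, evict 81, frames {26,10}
26: hit
81: miss, evict 26, frames {10,81}
68: miss, evict 10, frames {81,68}
44: miss, evict 81, frames {68,44}
26: miss, evict 68, frames {44,26}
44: hit
10: miss, evict 44, frames {26,10}
26: hit
Page faults: 13.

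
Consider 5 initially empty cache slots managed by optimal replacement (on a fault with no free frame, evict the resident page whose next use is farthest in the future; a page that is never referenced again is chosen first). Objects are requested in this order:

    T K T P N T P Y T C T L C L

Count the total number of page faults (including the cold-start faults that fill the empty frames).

7

T → miss, frames {T}
K → miss, frames {T,K}
T → hit
P → miss, frames {T,K,P}
N → miss, frames {T,K,P,N}
T → hit
P → hit
Y → miss, frames {T,K,P,N,Y}
T → hit
C → miss, evict Y, frames {T,K,P,N,C}
T → hit
L → miss, evict N, frames {T,K,P,C,L}
C → hit
L → hit
Page faults: 7.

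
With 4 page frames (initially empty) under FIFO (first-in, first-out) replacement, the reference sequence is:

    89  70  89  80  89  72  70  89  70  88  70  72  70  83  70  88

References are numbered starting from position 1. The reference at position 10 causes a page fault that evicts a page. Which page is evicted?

pos 1: 89 → fault, frames [89]
pos 2: 70 → fault, frames [89, 70]
pos 3: 89 → hit
pos 4: 80 → fault, frames [89, 70, 80]
pos 5: 89 → hit
pos 6: 72 → fault, frames [89, 70, 80, 72]
pos 7: 70 → hit
pos 8: 89 → hit
pos 9: 70 → hit
pos 10: 88 → fault, evict 89, frames [70, 80, 72, 88]
At position 10, page 89 is evicted.

89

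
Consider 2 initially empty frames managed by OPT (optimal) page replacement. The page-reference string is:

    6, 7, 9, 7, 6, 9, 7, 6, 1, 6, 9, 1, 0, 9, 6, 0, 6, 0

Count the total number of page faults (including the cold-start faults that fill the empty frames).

6 → miss, frames {6}
7 → miss, frames {6,7}
9 → miss, evict 6, frames {7,9}
7 → hit
6 → miss, evict 7, frames {9,6}
9 → hit
7 → miss, evict 9, frames {6,7}
6 → hit
1 → miss, evict 7, frames {6,1}
6 → hit
9 → miss, evict 6, frames {1,9}
1 → hit
0 → miss, evict 1, frames {9,0}
9 → hit
6 → miss, evict 9, frames {0,6}
0 → hit
6 → hit
0 → hit
Page faults: 9.

9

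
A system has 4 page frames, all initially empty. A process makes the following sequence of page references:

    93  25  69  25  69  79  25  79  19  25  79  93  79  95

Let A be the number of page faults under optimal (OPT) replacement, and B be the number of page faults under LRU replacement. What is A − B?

-1

Under OPT: F F F . . F . . F . . . . F → 6 faults.
Under LRU: F F F . . F . . F . . F . F → 7 faults.
A − B = 6 − 7 = -1.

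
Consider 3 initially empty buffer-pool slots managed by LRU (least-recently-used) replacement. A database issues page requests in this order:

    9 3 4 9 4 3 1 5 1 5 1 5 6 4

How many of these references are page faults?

9 → miss, frames (9)
3 → miss, frames (9 3)
4 → miss, frames (9 3 4)
9 → hit
4 → hit
3 → hit
1 → miss, evict 9, frames (4 3 1)
5 → miss, evict 4, frames (3 1 5)
1 → hit
5 → hit
1 → hit
5 → hit
6 → miss, evict 3, frames (1 5 6)
4 → miss, evict 1, frames (5 6 4)
Page faults: 7.

7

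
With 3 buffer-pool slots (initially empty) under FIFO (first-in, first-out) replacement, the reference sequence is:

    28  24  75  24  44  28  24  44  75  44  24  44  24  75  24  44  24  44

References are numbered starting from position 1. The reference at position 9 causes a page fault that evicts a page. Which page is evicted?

pos 1: 28 → miss, frames [28]
pos 2: 24 → miss, frames [28, 24]
pos 3: 75 → miss, frames [28, 24, 75]
pos 4: 24 → hit
pos 5: 44 → miss, evict 28, frames [24, 75, 44]
pos 6: 28 → miss, evict 24, frames [75, 44, 28]
pos 7: 24 → miss, evict 75, frames [44, 28, 24]
pos 8: 44 → hit
pos 9: 75 → miss, evict 44, frames [28, 24, 75]
At position 9, page 44 is evicted.

44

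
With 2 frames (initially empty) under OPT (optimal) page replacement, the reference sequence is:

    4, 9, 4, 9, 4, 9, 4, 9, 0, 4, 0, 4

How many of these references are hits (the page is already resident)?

9

4 → fault, frames [4]
9 → fault, frames [4, 9]
4 → hit
9 → hit
4 → hit
9 → hit
4 → hit
9 → hit
0 → fault, evict 9, frames [4, 0]
4 → hit
0 → hit
4 → hit
Hits: 9.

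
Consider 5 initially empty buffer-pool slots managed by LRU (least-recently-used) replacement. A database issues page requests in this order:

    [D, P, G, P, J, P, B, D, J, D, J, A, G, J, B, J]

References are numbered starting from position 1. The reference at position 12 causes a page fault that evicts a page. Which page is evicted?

G

pos 1: D -> fault, frames (D)
pos 2: P -> fault, frames (D P)
pos 3: G -> fault, frames (D P G)
pos 4: P -> hit
pos 5: J -> fault, frames (D G P J)
pos 6: P -> hit
pos 7: B -> fault, frames (D G J P B)
pos 8: D -> hit
pos 9: J -> hit
pos 10: D -> hit
pos 11: J -> hit
pos 12: A -> fault, evict G, frames (P B D J A)
At position 12, page G is evicted.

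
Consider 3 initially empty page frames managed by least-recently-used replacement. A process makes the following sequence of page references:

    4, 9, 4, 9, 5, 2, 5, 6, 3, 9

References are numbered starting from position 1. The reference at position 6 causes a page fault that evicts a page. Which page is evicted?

4

pos 1: 4 → fault, frames [4]
pos 2: 9 → fault, frames [4, 9]
pos 3: 4 → hit
pos 4: 9 → hit
pos 5: 5 → fault, frames [4, 9, 5]
pos 6: 2 → fault, evict 4, frames [9, 5, 2]
At position 6, page 4 is evicted.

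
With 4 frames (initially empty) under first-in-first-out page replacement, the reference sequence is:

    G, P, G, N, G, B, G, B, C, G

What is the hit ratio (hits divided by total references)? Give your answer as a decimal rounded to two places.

0.40

G -> miss, frames [G]
P -> miss, frames [G, P]
G -> hit
N -> miss, frames [G, P, N]
G -> hit
B -> miss, frames [G, P, N, B]
G -> hit
B -> hit
C -> miss, evict G, frames [P, N, B, C]
G -> miss, evict P, frames [N, B, C, G]
Hits: 4 of 10 references → 4/10 = 0.4000.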